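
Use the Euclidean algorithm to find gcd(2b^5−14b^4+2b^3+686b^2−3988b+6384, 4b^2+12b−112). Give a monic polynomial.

b^2+3b−28

Euclidean algorithm in ℚ[b]:
  2b^5−14b^4+2b^3+686b^2−3988b+6384 = ((1/2)b^3−5b^2+(59/2)b−57)(4b^2+12b−112) + (0)
Last nonzero remainder: 4b^2+12b−112. Dividing through by 4 gives the monic gcd b^2+3b−28.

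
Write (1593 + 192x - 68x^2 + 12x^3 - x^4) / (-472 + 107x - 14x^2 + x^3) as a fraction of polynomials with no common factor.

By polynomial division,
  -x^4 + 12x^3 - 68x^2 + 192x + 1593 = (-x - 2)(x^3 - 14x^2 + 107x - 472) + (11x^2 - 66x + 649)
  x^3 - 14x^2 + 107x - 472 = ((1/11)x - 8/11)(11x^2 - 66x + 649) + (0)
Last nonzero remainder: 11x^2 - 66x + 649. Dividing through by 11 gives the monic gcd x^2 - 6x + 59.
Cancel x^2 - 6x + 59 from numerator and denominator to get the reduced form.

(27 + 6x - x^2)/(-8 + x)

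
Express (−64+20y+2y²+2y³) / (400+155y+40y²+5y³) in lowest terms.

(−4+2y)/(25+5y)

By polynomial division,
  2y³+2y²+20y−64 = (2/5)(5y³+40y²+155y+400) + (−14y²−42y−224)
  5y³+40y²+155y+400 = (−(5/14)y−25/14)(−14y²−42y−224) + (0)
Last nonzero remainder: −14y²−42y−224. Dividing through by −14 gives the monic gcd y²+3y+16.
Cancel y²+3y+16 from numerator and denominator to get the reduced form.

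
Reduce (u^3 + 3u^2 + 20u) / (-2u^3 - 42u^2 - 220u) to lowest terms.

By polynomial division,
  u^3 + 3u^2 + 20u = (-1/2)(-2u^3 - 42u^2 - 220u) + (-18u^2 - 90u)
  -2u^3 - 42u^2 - 220u = ((1/9)u + 16/9)(-18u^2 - 90u) + (-60u)
  -18u^2 - 90u = ((3/10)u + 3/2)(-60u) + (0)
Last nonzero remainder: -60u. Dividing through by -60 gives the monic gcd u.
Cancel u from numerator and denominator to get the reduced form.

(-u^2 - 3u - 20)/(2u^2 + 42u + 220)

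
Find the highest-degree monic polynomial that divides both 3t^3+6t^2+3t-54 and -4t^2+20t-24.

Repeated division with remainder:
  3t^3+6t^2+3t-54 = (-(3/4)t-21/4)(-4t^2+20t-24) + (90t-180)
  -4t^2+20t-24 = (-(2/45)t+2/15)(90t-180) + (0)
Last nonzero remainder: 90t-180. Dividing through by 90 gives the monic gcd t-2.

t-2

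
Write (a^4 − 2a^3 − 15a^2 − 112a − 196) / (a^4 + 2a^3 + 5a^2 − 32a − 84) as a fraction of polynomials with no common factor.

(a − 7)/(a − 3)

Euclidean algorithm in ℚ[a]:
  a^4 − 2a^3 − 15a^2 − 112a − 196 = (a^4 + 2a^3 + 5a^2 − 32a − 84) + (−4a^3 − 20a^2 − 80a − 112)
  a^4 + 2a^3 + 5a^2 − 32a − 84 = (−(1/4)a + 3/4)(−4a^3 − 20a^2 − 80a − 112) + (0)
Last nonzero remainder: −4a^3 − 20a^2 − 80a − 112. Dividing through by −4 gives the monic gcd a^3 + 5a^2 + 20a + 28.
Cancel a^3 + 5a^2 + 20a + 28 from numerator and denominator to get the reduced form.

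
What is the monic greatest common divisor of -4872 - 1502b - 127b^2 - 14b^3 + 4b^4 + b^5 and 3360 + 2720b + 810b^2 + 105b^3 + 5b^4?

Euclidean algorithm in ℚ[b]:
  b^5 + 4b^4 - 14b^3 - 127b^2 - 1502b - 4872 = ((1/5)b - 17/5)(5b^4 + 105b^3 + 810b^2 + 2720b + 3360) + (181b^3 + 2083b^2 + 7074b + 6552)
  5b^4 + 105b^3 + 810b^2 + 2720b + 3360 = ((5/181)b + 8590/32761)(181b^3 + 2083b^2 + 7074b + 6552) + ((2241470/32761)b^2 + (22414700/32761)b + 53795280/32761)
  181b^3 + 2083b^2 + 7074b + 6552 = ((5929741/2241470)b + 1277679/320210)((2241470/32761)b^2 + (22414700/32761)b + 53795280/32761) + (0)
Last nonzero remainder: (2241470/32761)b^2 + (22414700/32761)b + 53795280/32761. Dividing through by 2241470/32761 gives the monic gcd b^2 + 10b + 24.

24 + 10b + b^2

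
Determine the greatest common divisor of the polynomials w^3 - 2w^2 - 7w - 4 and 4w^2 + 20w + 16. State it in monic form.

w + 1

Apply the Euclidean algorithm:
  w^3 - 2w^2 - 7w - 4 = ((1/4)w - 7/4)(4w^2 + 20w + 16) + (24w + 24)
  4w^2 + 20w + 16 = ((1/6)w + 2/3)(24w + 24) + (0)
Last nonzero remainder: 24w + 24. Dividing through by 24 gives the monic gcd w + 1.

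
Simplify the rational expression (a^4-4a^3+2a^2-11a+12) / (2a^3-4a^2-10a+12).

(a^3-3a^2-a-12)/(2a^2-2a-12)

Apply the Euclidean algorithm:
  a^4-4a^3+2a^2-11a+12 = ((1/2)a-1)(2a^3-4a^2-10a+12) + (3a^2-27a+24)
  2a^3-4a^2-10a+12 = ((2/3)a+14/3)(3a^2-27a+24) + (100a-100)
  3a^2-27a+24 = ((3/100)a-6/25)(100a-100) + (0)
Last nonzero remainder: 100a-100. Dividing through by 100 gives the monic gcd a-1.
Cancel a-1 from numerator and denominator to get the reduced form.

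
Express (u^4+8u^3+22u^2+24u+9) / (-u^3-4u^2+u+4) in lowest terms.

(-u^3-7u^2-15u-9)/(u^2+3u-4)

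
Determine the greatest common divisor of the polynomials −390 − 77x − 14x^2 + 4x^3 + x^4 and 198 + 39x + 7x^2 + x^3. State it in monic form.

6 + x

By polynomial division,
  x^4 + 4x^3 − 14x^2 − 77x − 390 = (x − 3)(x^3 + 7x^2 + 39x + 198) + (−32x^2 − 158x + 204)
  x^3 + 7x^2 + 39x + 198 = (−(1/32)x − 33/512)(−32x^2 − 158x + 204) + ((9009/256)x + 27027/128)
  −32x^2 − 158x + 204 = (−(8192/9009)x + 8704/9009)((9009/256)x + 27027/128) + (0)
Last nonzero remainder: (9009/256)x + 27027/128. Dividing through by 9009/256 gives the monic gcd x + 6.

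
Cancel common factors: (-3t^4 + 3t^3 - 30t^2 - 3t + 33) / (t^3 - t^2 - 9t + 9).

(-3t^3 - 30t - 33)/(t^2 - 9)

Apply the Euclidean algorithm:
  -3t^4 + 3t^3 - 30t^2 - 3t + 33 = (-3t)(t^3 - t^2 - 9t + 9) + (-57t^2 + 24t + 33)
  t^3 - t^2 - 9t + 9 = (-(1/57)t + 11/1083)(-57t^2 + 24t + 33) + (-(3128/361)t + 3128/361)
  -57t^2 + 24t + 33 = ((20577/3128)t + 11913/3128)(-(3128/361)t + 3128/361) + (0)
Last nonzero remainder: -(3128/361)t + 3128/361. Dividing through by -3128/361 gives the monic gcd t - 1.
Cancel t - 1 from numerator and denominator to get the reduced form.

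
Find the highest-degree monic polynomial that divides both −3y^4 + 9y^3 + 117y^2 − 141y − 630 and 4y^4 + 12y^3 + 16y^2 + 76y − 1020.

y^2 + 2y − 15

Repeated division with remainder:
  −3y^4 + 9y^3 + 117y^2 − 141y − 630 = (−3/4)(4y^4 + 12y^3 + 16y^2 + 76y − 1020) + (18y^3 + 129y^2 − 84y − 1395)
  4y^4 + 12y^3 + 16y^2 + 76y − 1020 = ((2/9)y − 25/27)(18y^3 + 129y^2 − 84y − 1395) + ((1387/9)y^2 + (2774/9)y − 6935/3)
  18y^3 + 129y^2 − 84y − 1395 = ((162/1387)y + 837/1387)((1387/9)y^2 + (2774/9)y − 6935/3) + (0)
Last nonzero remainder: (1387/9)y^2 + (2774/9)y − 6935/3. Dividing through by 1387/9 gives the monic gcd y^2 + 2y − 15.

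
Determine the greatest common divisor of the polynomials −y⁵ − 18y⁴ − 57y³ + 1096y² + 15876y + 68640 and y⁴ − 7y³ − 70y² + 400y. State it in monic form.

Apply the Euclidean algorithm:
  −y⁵ − 18y⁴ − 57y³ + 1096y² + 15876y + 68640 = (−y − 25)(y⁴ − 7y³ − 70y² + 400y) + (−302y³ − 254y² + 25876y + 68640)
  y⁴ − 7y³ − 70y² + 400y = (−(1/302)y + 592/22801)(−302y³ − 254y² + 25876y + 68640) + ((507936/22801)y² − (1015872/22801)y − 40634880/22801)
  −302y³ − 254y² + 25876y + 68640 = (−(3442951/253968)y − 22801/592)((507936/22801)y² − (1015872/22801)y − 40634880/22801) + (0)
Last nonzero remainder: (507936/22801)y² − (1015872/22801)y − 40634880/22801. Dividing through by 507936/22801 gives the monic gcd y² − 2y − 80.

y² − 2y − 80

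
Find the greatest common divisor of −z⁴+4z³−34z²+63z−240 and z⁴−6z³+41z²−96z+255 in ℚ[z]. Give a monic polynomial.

Apply the Euclidean algorithm:
  −z⁴+4z³−34z²+63z−240 = (−1)(z⁴−6z³+41z²−96z+255) + (−2z³+7z²−33z+15)
  z⁴−6z³+41z²−96z+255 = (−(1/2)z+5/4)(−2z³+7z²−33z+15) + ((63/4)z²−(189/4)z+945/4)
  −2z³+7z²−33z+15 = (−(8/63)z+4/63)((63/4)z²−(189/4)z+945/4) + (0)
Last nonzero remainder: (63/4)z²−(189/4)z+945/4. Dividing through by 63/4 gives the monic gcd z²−3z+15.

z²−3z+15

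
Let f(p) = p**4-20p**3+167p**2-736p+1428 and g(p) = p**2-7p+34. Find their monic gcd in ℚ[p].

Repeated division with remainder:
  p**4-20p**3+167p**2-736p+1428 = (p**2-13p+42)(p**2-7p+34) + (0)
The last nonzero remainder p**2-7p+34 is already monic.

p**2-7p+34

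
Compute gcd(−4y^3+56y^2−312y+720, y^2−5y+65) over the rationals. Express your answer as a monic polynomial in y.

1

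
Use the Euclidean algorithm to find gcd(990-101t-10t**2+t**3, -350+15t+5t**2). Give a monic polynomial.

10+t

By polynomial division,
  t**3-10t**2-101t+990 = ((1/5)t-13/5)(5t**2+15t-350) + (8t+80)
  5t**2+15t-350 = ((5/8)t-35/8)(8t+80) + (0)
Last nonzero remainder: 8t+80. Dividing through by 8 gives the monic gcd t+10.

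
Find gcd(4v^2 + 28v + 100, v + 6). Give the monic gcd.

1

Apply the Euclidean algorithm:
  4v^2 + 28v + 100 = (4v + 4)(v + 6) + (76)
  v + 6 = ((1/76)v + 3/38)(76) + (0)
The last nonzero remainder is the constant 76, so the polynomials are coprime and gcd = 1.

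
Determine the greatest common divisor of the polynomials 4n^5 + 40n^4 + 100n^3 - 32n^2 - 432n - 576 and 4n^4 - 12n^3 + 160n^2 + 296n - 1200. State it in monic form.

Repeated division with remainder:
  4n^5 + 40n^4 + 100n^3 - 32n^2 - 432n - 576 = (n + 13)(4n^4 - 12n^3 + 160n^2 + 296n - 1200) + (96n^3 - 2408n^2 - 3080n + 15024)
  4n^4 - 12n^3 + 160n^2 + 296n - 1200 = ((1/24)n + 265/288)(96n^3 - 2408n^2 - 3080n + 15024) + ((90145/36)n^2 + (90145/36)n - 90145/6)
  96n^3 - 2408n^2 - 3080n + 15024 = ((3456/90145)n - 90144/90145)((90145/36)n^2 + (90145/36)n - 90145/6) + (0)
Last nonzero remainder: (90145/36)n^2 + (90145/36)n - 90145/6. Dividing through by 90145/36 gives the monic gcd n^2 + n - 6.

n^2 + n - 6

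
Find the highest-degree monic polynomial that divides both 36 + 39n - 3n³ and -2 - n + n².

Apply the Euclidean algorithm:
  -3n³ + 39n + 36 = (-3n - 3)(n² - n - 2) + (30n + 30)
  n² - n - 2 = ((1/30)n - 1/15)(30n + 30) + (0)
Last nonzero remainder: 30n + 30. Dividing through by 30 gives the monic gcd n + 1.

1 + n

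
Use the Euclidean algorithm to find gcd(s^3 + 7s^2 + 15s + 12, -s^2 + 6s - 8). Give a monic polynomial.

Repeated division with remainder:
  s^3 + 7s^2 + 15s + 12 = (-s - 13)(-s^2 + 6s - 8) + (85s - 92)
  -s^2 + 6s - 8 = (-(1/85)s + 418/7225)(85s - 92) + (-19344/7225)
  85s - 92 = (-(614125/19344)s + 166175/4836)(-19344/7225) + (0)
The last nonzero remainder is the constant -19344/7225, so the polynomials are coprime and gcd = 1.

1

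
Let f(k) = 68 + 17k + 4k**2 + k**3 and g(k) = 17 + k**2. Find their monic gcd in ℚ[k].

Apply the Euclidean algorithm:
  k**3 + 4k**2 + 17k + 68 = (k + 4)(k**2 + 17) + (0)
The last nonzero remainder k**2 + 17 is already monic.

17 + k**2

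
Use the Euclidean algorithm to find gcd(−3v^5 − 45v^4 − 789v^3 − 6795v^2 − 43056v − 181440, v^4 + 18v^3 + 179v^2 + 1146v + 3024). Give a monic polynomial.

v^3 + 12v^2 + 107v + 504

Repeated division with remainder:
  −3v^5 − 45v^4 − 789v^3 − 6795v^2 − 43056v − 181440 = (−3v + 9)(v^4 + 18v^3 + 179v^2 + 1146v + 3024) + (−414v^3 − 4968v^2 − 44298v − 208656)
  v^4 + 18v^3 + 179v^2 + 1146v + 3024 = (−(1/414)v − 1/69)(−414v^3 − 4968v^2 − 44298v − 208656) + (0)
Last nonzero remainder: −414v^3 − 4968v^2 − 44298v − 208656. Dividing through by −414 gives the monic gcd v^3 + 12v^2 + 107v + 504.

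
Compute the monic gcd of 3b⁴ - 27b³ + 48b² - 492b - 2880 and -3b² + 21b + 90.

b² - 7b - 30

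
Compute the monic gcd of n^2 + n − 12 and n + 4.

n + 4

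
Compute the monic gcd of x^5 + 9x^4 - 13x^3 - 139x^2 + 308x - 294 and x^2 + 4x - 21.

x^2 + 4x - 21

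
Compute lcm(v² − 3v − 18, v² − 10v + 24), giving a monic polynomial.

By polynomial division,
  v² − 3v − 18 = (v² − 10v + 24) + (7v − 42)
  v² − 10v + 24 = ((1/7)v − 4/7)(7v − 42) + (0)
Last nonzero remainder: 7v − 42. Dividing through by 7 gives the monic gcd v − 6.
Then lcm(f, g) = f·g / gcd(f, g); expanding and making the result monic gives the answer.

v³ − 7v² − 6v + 72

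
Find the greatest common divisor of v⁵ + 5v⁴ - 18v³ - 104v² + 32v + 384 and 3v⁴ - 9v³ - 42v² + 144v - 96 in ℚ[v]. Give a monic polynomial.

v³ - 2v² - 16v + 32

Repeated division with remainder:
  v⁵ + 5v⁴ - 18v³ - 104v² + 32v + 384 = ((1/3)v + 8/3)(3v⁴ - 9v³ - 42v² + 144v - 96) + (20v³ - 40v² - 320v + 640)
  3v⁴ - 9v³ - 42v² + 144v - 96 = ((3/20)v - 3/20)(20v³ - 40v² - 320v + 640) + (0)
Last nonzero remainder: 20v³ - 40v² - 320v + 640. Dividing through by 20 gives the monic gcd v³ - 2v² - 16v + 32.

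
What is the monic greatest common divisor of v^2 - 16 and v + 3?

1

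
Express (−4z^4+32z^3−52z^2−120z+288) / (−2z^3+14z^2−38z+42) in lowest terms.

Euclidean algorithm in ℚ[z]:
  −4z^4+32z^3−52z^2−120z+288 = (2z−2)(−2z^3+14z^2−38z+42) + (52z^2−280z+372)
  −2z^3+14z^2−38z+42 = (−(1/26)z+21/338)(52z^2−280z+372) + (−(1064/169)z+3192/169)
  52z^2−280z+372 = (−(2197/266)z+5239/266)(−(1064/169)z+3192/169) + (0)
Last nonzero remainder: −(1064/169)z+3192/169. Dividing through by −1064/169 gives the monic gcd z−3.
Cancel z−3 from numerator and denominator to get the reduced form.

(2z^3−10z^2−4z+48)/(z^2−4z+7)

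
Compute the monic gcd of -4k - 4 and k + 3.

1

Repeated division with remainder:
  -4k - 4 = (-4)(k + 3) + (8)
  k + 3 = ((1/8)k + 3/8)(8) + (0)
The last nonzero remainder is the constant 8, so the polynomials are coprime and gcd = 1.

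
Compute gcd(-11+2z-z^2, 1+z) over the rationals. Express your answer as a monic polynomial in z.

1

Repeated division with remainder:
  -z^2+2z-11 = (-z+3)(z+1) + (-14)
  z+1 = (-(1/14)z-1/14)(-14) + (0)
The last nonzero remainder is the constant -14, so the polynomials are coprime and gcd = 1.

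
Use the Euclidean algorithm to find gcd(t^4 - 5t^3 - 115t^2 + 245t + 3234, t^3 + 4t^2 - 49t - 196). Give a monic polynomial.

t^2 - 49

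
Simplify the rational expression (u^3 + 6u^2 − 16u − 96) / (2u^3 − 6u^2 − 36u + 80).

Euclidean algorithm in ℚ[u]:
  u^3 + 6u^2 − 16u − 96 = (1/2)(2u^3 − 6u^2 − 36u + 80) + (9u^2 + 2u − 136)
  2u^3 − 6u^2 − 36u + 80 = ((2/9)u − 58/81)(9u^2 + 2u − 136) + (−(352/81)u − 1408/81)
  9u^2 + 2u − 136 = (−(729/352)u + 1377/176)(−(352/81)u − 1408/81) + (0)
Last nonzero remainder: −(352/81)u − 1408/81. Dividing through by −352/81 gives the monic gcd u + 4.
Cancel u + 4 from numerator and denominator to get the reduced form.

(u^2 + 2u − 24)/(2u^2 − 14u + 20)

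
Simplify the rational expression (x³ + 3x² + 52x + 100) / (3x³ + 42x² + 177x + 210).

Apply the Euclidean algorithm:
  x³ + 3x² + 52x + 100 = (1/3)(3x³ + 42x² + 177x + 210) + (−11x² − 7x + 30)
  3x³ + 42x² + 177x + 210 = (−(3/11)x − 441/121)(−11x² − 7x + 30) + ((19320/121)x + 38640/121)
  −11x² − 7x + 30 = (−(1331/19320)x + 121/1288)((19320/121)x + 38640/121) + (0)
Last nonzero remainder: (19320/121)x + 38640/121. Dividing through by 19320/121 gives the monic gcd x + 2.
Cancel x + 2 from numerator and denominator to get the reduced form.

(x² + x + 50)/(3x² + 36x + 105)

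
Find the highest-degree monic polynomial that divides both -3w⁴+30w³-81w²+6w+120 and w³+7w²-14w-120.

w-4

Euclidean algorithm in ℚ[w]:
  -3w⁴+30w³-81w²+6w+120 = (-3w+51)(w³+7w²-14w-120) + (-480w²+360w+6240)
  w³+7w²-14w-120 = (-(1/480)w-31/1920)(-480w²+360w+6240) + ((77/16)w-77/4)
  -480w²+360w+6240 = (-(7680/77)w-24960/77)((77/16)w-77/4) + (0)
Last nonzero remainder: (77/16)w-77/4. Dividing through by 77/16 gives the monic gcd w-4.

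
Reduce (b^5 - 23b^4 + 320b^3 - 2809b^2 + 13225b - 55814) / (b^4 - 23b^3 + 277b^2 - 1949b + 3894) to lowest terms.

(b^2 - 3b + 43)/(b - 3)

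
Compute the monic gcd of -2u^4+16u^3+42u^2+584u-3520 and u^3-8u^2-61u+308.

Repeated division with remainder:
  -2u^4+16u^3+42u^2+584u-3520 = (-2u)(u^3-8u^2-61u+308) + (-80u^2+1200u-3520)
  u^3-8u^2-61u+308 = (-(1/80)u-7/80)(-80u^2+1200u-3520) + (0)
Last nonzero remainder: -80u^2+1200u-3520. Dividing through by -80 gives the monic gcd u^2-15u+44.

u^2-15u+44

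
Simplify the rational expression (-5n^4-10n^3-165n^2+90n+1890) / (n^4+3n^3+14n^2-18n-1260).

(-5n^2+45)/(n^2+n-30)

Apply the Euclidean algorithm:
  -5n^4-10n^3-165n^2+90n+1890 = (-5)(n^4+3n^3+14n^2-18n-1260) + (5n^3-95n^2-4410)
  n^4+3n^3+14n^2-18n-1260 = ((1/5)n+22/5)(5n^3-95n^2-4410) + (432n^2+864n+18144)
  5n^3-95n^2-4410 = ((5/432)n-35/144)(432n^2+864n+18144) + (0)
Last nonzero remainder: 432n^2+864n+18144. Dividing through by 432 gives the monic gcd n^2+2n+42.
Cancel n^2+2n+42 from numerator and denominator to get the reduced form.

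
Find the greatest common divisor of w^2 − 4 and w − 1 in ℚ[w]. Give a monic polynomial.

1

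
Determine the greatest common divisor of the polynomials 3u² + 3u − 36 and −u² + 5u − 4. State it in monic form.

1

Repeated division with remainder:
  3u² + 3u − 36 = (−3)(−u² + 5u − 4) + (18u − 48)
  −u² + 5u − 4 = (−(1/18)u + 7/54)(18u − 48) + (20/9)
  18u − 48 = ((81/10)u − 108/5)(20/9) + (0)
The last nonzero remainder is the constant 20/9, so the polynomials are coprime and gcd = 1.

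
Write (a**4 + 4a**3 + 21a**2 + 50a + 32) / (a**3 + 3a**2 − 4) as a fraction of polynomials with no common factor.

(a**3 + 2a**2 + 17a + 16)/(a**2 + a − 2)

Euclidean algorithm in ℚ[a]:
  a**4 + 4a**3 + 21a**2 + 50a + 32 = (a + 1)(a**3 + 3a**2 − 4) + (18a**2 + 54a + 36)
  a**3 + 3a**2 − 4 = ((1/18)a)(18a**2 + 54a + 36) + (−2a − 4)
  18a**2 + 54a + 36 = (−9a − 9)(−2a − 4) + (0)
Last nonzero remainder: −2a − 4. Dividing through by −2 gives the monic gcd a + 2.
Cancel a + 2 from numerator and denominator to get the reduced form.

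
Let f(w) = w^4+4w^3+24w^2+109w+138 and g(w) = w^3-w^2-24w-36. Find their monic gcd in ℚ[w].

w^2+5w+6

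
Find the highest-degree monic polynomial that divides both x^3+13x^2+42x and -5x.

Apply the Euclidean algorithm:
  x^3+13x^2+42x = (-(1/5)x^2-(13/5)x-42/5)(-5x) + (0)
Last nonzero remainder: -5x. Dividing through by -5 gives the monic gcd x.

x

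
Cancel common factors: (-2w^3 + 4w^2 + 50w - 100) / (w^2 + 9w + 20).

By polynomial division,
  -2w^3 + 4w^2 + 50w - 100 = (-2w + 22)(w^2 + 9w + 20) + (-108w - 540)
  w^2 + 9w + 20 = (-(1/108)w - 1/27)(-108w - 540) + (0)
Last nonzero remainder: -108w - 540. Dividing through by -108 gives the monic gcd w + 5.
Cancel w + 5 from numerator and denominator to get the reduced form.

(-2w^2 + 14w - 20)/(w + 4)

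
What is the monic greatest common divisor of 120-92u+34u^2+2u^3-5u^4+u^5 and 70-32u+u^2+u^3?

10-6u+u^2

By polynomial division,
  u^5-5u^4+2u^3+34u^2-92u+120 = (u^2-6u+40)(u^3+u^2-32u+70) + (-268u^2+1608u-2680)
  u^3+u^2-32u+70 = (-(1/268)u-7/268)(-268u^2+1608u-2680) + (0)
Last nonzero remainder: -268u^2+1608u-2680. Dividing through by -268 gives the monic gcd u^2-6u+10.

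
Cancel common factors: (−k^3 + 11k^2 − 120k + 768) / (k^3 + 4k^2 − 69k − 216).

By polynomial division,
  −k^3 + 11k^2 − 120k + 768 = (−1)(k^3 + 4k^2 − 69k − 216) + (15k^2 − 189k + 552)
  k^3 + 4k^2 − 69k − 216 = ((1/15)k + 83/75)(15k^2 − 189k + 552) + ((2584/25)k − 20672/25)
  15k^2 − 189k + 552 = ((375/2584)k − 1725/2584)((2584/25)k − 20672/25) + (0)
Last nonzero remainder: (2584/25)k − 20672/25. Dividing through by 2584/25 gives the monic gcd k − 8.
Cancel k − 8 from numerator and denominator to get the reduced form.

(−k^2 + 3k − 96)/(k^2 + 12k + 27)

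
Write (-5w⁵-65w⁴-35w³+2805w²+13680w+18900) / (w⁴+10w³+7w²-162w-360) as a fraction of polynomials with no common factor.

Apply the Euclidean algorithm:
  -5w⁵-65w⁴-35w³+2805w²+13680w+18900 = (-5w-15)(w⁴+10w³+7w²-162w-360) + (150w³+2100w²+9450w+13500)
  w⁴+10w³+7w²-162w-360 = ((1/150)w-2/75)(150w³+2100w²+9450w+13500) + (0)
Last nonzero remainder: 150w³+2100w²+9450w+13500. Dividing through by 150 gives the monic gcd w³+14w²+63w+90.
Cancel w³+14w²+63w+90 from numerator and denominator to get the reduced form.

(-5w²+5w+210)/(w-4)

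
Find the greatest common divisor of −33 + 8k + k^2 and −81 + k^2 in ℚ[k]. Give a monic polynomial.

1

Repeated division with remainder:
  k^2 + 8k − 33 = (k^2 − 81) + (8k + 48)
  k^2 − 81 = ((1/8)k − 3/4)(8k + 48) + (−45)
  8k + 48 = (−(8/45)k − 16/15)(−45) + (0)
The last nonzero remainder is the constant −45, so the polynomials are coprime and gcd = 1.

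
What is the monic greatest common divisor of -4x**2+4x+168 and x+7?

Euclidean algorithm in ℚ[x]:
  -4x**2+4x+168 = (-4x+32)(x+7) + (-56)
  x+7 = (-(1/56)x-1/8)(-56) + (0)
The last nonzero remainder is the constant -56, so the polynomials are coprime and gcd = 1.

1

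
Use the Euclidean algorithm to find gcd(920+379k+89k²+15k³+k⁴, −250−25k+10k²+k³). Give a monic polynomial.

5+k

By polynomial division,
  k⁴+15k³+89k²+379k+920 = (k+5)(k³+10k²−25k−250) + (64k²+754k+2170)
  k³+10k²−25k−250 = ((1/64)k−57/2048)(64k²+754k+2170) + (−(38831/1024)k−194155/1024)
  64k²+754k+2170 = (−(65536/38831)k−444416/38831)(−(38831/1024)k−194155/1024) + (0)
Last nonzero remainder: −(38831/1024)k−194155/1024. Dividing through by −38831/1024 gives the monic gcd k+5.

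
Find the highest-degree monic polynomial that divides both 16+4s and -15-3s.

Repeated division with remainder:
  4s+16 = (-4/3)(-3s-15) + (-4)
  -3s-15 = ((3/4)s+15/4)(-4) + (0)
The last nonzero remainder is the constant -4, so the polynomials are coprime and gcd = 1.

1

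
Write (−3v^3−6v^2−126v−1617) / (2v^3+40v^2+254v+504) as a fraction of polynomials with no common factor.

Apply the Euclidean algorithm:
  −3v^3−6v^2−126v−1617 = (−3/2)(2v^3+40v^2+254v+504) + (54v^2+255v−861)
  2v^3+40v^2+254v+504 = ((1/27)v+275/486)(54v^2+255v−861) + ((22939/162)v+160573/162)
  54v^2+255v−861 = ((8748/22939)v−19926/22939)((22939/162)v+160573/162) + (0)
Last nonzero remainder: (22939/162)v+160573/162. Dividing through by 22939/162 gives the monic gcd v+7.
Cancel v+7 from numerator and denominator to get the reduced form.

(−3v^2+15v−231)/(2v^2+26v+72)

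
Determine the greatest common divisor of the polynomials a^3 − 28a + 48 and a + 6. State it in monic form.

By polynomial division,
  a^3 − 28a + 48 = (a^2 − 6a + 8)(a + 6) + (0)
The last nonzero remainder a + 6 is already monic.

a + 6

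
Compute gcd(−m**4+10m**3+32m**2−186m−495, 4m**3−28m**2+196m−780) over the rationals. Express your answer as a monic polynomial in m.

m−5

Apply the Euclidean algorithm:
  −m**4+10m**3+32m**2−186m−495 = (−(1/4)m+3/4)(4m**3−28m**2+196m−780) + (102m**2−528m+90)
  4m**3−28m**2+196m−780 = ((2/51)m−62/867)(102m**2−528m+90) + ((44712/289)m−223560/289)
  102m**2−528m+90 = ((4913/7452)m−289/2484)((44712/289)m−223560/289) + (0)
Last nonzero remainder: (44712/289)m−223560/289. Dividing through by 44712/289 gives the monic gcd m−5.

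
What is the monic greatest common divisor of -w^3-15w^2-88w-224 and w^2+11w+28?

Repeated division with remainder:
  -w^3-15w^2-88w-224 = (-w-4)(w^2+11w+28) + (-16w-112)
  w^2+11w+28 = (-(1/16)w-1/4)(-16w-112) + (0)
Last nonzero remainder: -16w-112. Dividing through by -16 gives the monic gcd w+7.

w+7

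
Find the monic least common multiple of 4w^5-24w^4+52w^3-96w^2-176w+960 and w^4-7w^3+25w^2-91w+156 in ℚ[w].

Repeated division with remainder:
  4w^5-24w^4+52w^3-96w^2-176w+960 = (4w+4)(w^4-7w^3+25w^2-91w+156) + (-20w^3+168w^2-436w+336)
  w^4-7w^3+25w^2-91w+156 = (-(1/20)w-7/100)(-20w^3+168w^2-436w+336) + ((374/25)w^2-(2618/25)w+4488/25)
  -20w^3+168w^2-436w+336 = (-(250/187)w+350/187)((374/25)w^2-(2618/25)w+4488/25) + (0)
Last nonzero remainder: (374/25)w^2-(2618/25)w+4488/25. Dividing through by 374/25 gives the monic gcd w^2-7w+12.
Then lcm(f, g) = f·g / gcd(f, g); expanding and making the result monic gives the answer.

w^7-6w^6+26w^5-102w^4+125w^3-72w^2-572w+3120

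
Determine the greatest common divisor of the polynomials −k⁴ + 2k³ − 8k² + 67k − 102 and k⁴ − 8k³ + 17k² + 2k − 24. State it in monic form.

Repeated division with remainder:
  −k⁴ + 2k³ − 8k² + 67k − 102 = (−1)(k⁴ − 8k³ + 17k² + 2k − 24) + (−6k³ + 9k² + 69k − 126)
  k⁴ − 8k³ + 17k² + 2k − 24 = (−(1/6)k + 13/12)(−6k³ + 9k² + 69k − 126) + ((75/4)k² − (375/4)k + 225/2)
  −6k³ + 9k² + 69k − 126 = (−(8/25)k − 28/25)((75/4)k² − (375/4)k + 225/2) + (0)
Last nonzero remainder: (75/4)k² − (375/4)k + 225/2. Dividing through by 75/4 gives the monic gcd k² − 5k + 6.

k² − 5k + 6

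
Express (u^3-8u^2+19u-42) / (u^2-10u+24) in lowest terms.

Repeated division with remainder:
  u^3-8u^2+19u-42 = (u+2)(u^2-10u+24) + (15u-90)
  u^2-10u+24 = ((1/15)u-4/15)(15u-90) + (0)
Last nonzero remainder: 15u-90. Dividing through by 15 gives the monic gcd u-6.
Cancel u-6 from numerator and denominator to get the reduced form.

(u^2-2u+7)/(u-4)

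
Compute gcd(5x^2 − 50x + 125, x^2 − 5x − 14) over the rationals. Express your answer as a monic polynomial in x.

By polynomial division,
  5x^2 − 50x + 125 = (5)(x^2 − 5x − 14) + (−25x + 195)
  x^2 − 5x − 14 = (−(1/25)x − 14/125)(−25x + 195) + (196/25)
  −25x + 195 = (−(625/196)x + 4875/196)(196/25) + (0)
The last nonzero remainder is the constant 196/25, so the polynomials are coprime and gcd = 1.

1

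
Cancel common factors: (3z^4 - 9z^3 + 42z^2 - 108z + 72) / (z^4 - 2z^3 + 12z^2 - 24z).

(3z - 3)/(z)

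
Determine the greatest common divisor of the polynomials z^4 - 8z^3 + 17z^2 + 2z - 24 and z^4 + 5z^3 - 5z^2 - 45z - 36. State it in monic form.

z^2 - 2z - 3

Apply the Euclidean algorithm:
  z^4 - 8z^3 + 17z^2 + 2z - 24 = (z^4 + 5z^3 - 5z^2 - 45z - 36) + (-13z^3 + 22z^2 + 47z + 12)
  z^4 + 5z^3 - 5z^2 - 45z - 36 = (-(1/13)z - 87/169)(-13z^3 + 22z^2 + 47z + 12) + ((1680/169)z^2 - (3360/169)z - 5040/169)
  -13z^3 + 22z^2 + 47z + 12 = (-(2197/1680)z - 169/420)((1680/169)z^2 - (3360/169)z - 5040/169) + (0)
Last nonzero remainder: (1680/169)z^2 - (3360/169)z - 5040/169. Dividing through by 1680/169 gives the monic gcd z^2 - 2z - 3.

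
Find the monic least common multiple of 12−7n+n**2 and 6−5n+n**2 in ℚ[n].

−24+26n−9n**2+n**3

Apply the Euclidean algorithm:
  n**2−7n+12 = (n**2−5n+6) + (−2n+6)
  n**2−5n+6 = (−(1/2)n+1)(−2n+6) + (0)
Last nonzero remainder: −2n+6. Dividing through by −2 gives the monic gcd n−3.
Then lcm(f, g) = f·g / gcd(f, g); expanding and making the result monic gives the answer.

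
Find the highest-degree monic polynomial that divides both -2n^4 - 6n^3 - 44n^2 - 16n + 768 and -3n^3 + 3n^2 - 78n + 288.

Repeated division with remainder:
  -2n^4 - 6n^3 - 44n^2 - 16n + 768 = ((2/3)n + 8/3)(-3n^3 + 3n^2 - 78n + 288) + (0)
Last nonzero remainder: -3n^3 + 3n^2 - 78n + 288. Dividing through by -3 gives the monic gcd n^3 - n^2 + 26n - 96.

n^3 - n^2 + 26n - 96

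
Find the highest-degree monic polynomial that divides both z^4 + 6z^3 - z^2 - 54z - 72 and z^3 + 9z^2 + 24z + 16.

By polynomial division,
  z^4 + 6z^3 - z^2 - 54z - 72 = (z - 3)(z^3 + 9z^2 + 24z + 16) + (2z^2 + 2z - 24)
  z^3 + 9z^2 + 24z + 16 = ((1/2)z + 4)(2z^2 + 2z - 24) + (28z + 112)
  2z^2 + 2z - 24 = ((1/14)z - 3/14)(28z + 112) + (0)
Last nonzero remainder: 28z + 112. Dividing through by 28 gives the monic gcd z + 4.

z + 4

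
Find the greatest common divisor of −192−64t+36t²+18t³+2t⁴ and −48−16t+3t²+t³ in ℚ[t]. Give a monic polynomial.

12+7t+t²

Repeated division with remainder:
  2t⁴+18t³+36t²−64t−192 = (2t+12)(t³+3t²−16t−48) + (32t²+224t+384)
  t³+3t²−16t−48 = ((1/32)t−1/8)(32t²+224t+384) + (0)
Last nonzero remainder: 32t²+224t+384. Dividing through by 32 gives the monic gcd t²+7t+12.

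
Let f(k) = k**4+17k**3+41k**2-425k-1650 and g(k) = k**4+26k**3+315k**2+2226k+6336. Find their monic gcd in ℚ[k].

k**2+17k+66

Repeated division with remainder:
  k**4+17k**3+41k**2-425k-1650 = (k**4+26k**3+315k**2+2226k+6336) + (-9k**3-274k**2-2651k-7986)
  k**4+26k**3+315k**2+2226k+6336 = (-(1/9)k+40/81)(-9k**3-274k**2-2651k-7986) + ((12616/81)k**2+(214472/81)k+277552/27)
  -9k**3-274k**2-2651k-7986 = (-(729/12616)k-9801/12616)((12616/81)k**2+(214472/81)k+277552/27) + (0)
Last nonzero remainder: (12616/81)k**2+(214472/81)k+277552/27. Dividing through by 12616/81 gives the monic gcd k**2+17k+66.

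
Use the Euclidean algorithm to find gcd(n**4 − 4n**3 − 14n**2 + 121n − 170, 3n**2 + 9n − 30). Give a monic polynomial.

n**2 + 3n − 10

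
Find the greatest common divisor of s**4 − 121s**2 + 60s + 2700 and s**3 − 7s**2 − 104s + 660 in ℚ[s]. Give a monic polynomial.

Repeated division with remainder:
  s**4 − 121s**2 + 60s + 2700 = (s + 7)(s**3 − 7s**2 − 104s + 660) + (32s**2 + 128s − 1920)
  s**3 − 7s**2 − 104s + 660 = ((1/32)s − 11/32)(32s**2 + 128s − 1920) + (0)
Last nonzero remainder: 32s**2 + 128s − 1920. Dividing through by 32 gives the monic gcd s**2 + 4s − 60.

s**2 + 4s − 60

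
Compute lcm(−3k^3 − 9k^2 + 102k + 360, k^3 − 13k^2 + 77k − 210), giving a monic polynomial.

Repeated division with remainder:
  −3k^3 − 9k^2 + 102k + 360 = (−3)(k^3 − 13k^2 + 77k − 210) + (−48k^2 + 333k − 270)
  k^3 − 13k^2 + 77k − 210 = (−(1/48)k + 97/768)(−48k^2 + 333k − 270) + ((7505/256)k − 22515/128)
  −48k^2 + 333k − 270 = (−(12288/7505)k + 2304/1501)((7505/256)k − 22515/128) + (0)
Last nonzero remainder: (7505/256)k − 22515/128. Dividing through by 7505/256 gives the monic gcd k − 6.
Then lcm(f, g) = f·g / gcd(f, g); expanding and making the result monic gives the answer.

k^5 − 4k^4 − 20k^3 + 223k^2 − 350k − 4200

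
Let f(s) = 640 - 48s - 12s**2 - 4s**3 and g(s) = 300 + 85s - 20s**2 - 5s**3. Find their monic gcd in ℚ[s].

-4 + s

Euclidean algorithm in ℚ[s]:
  -4s**3 - 12s**2 - 48s + 640 = (4/5)(-5s**3 - 20s**2 + 85s + 300) + (4s**2 - 116s + 400)
  -5s**3 - 20s**2 + 85s + 300 = (-(5/4)s - 165/4)(4s**2 - 116s + 400) + (-4200s + 16800)
  4s**2 - 116s + 400 = (-(1/1050)s + 1/42)(-4200s + 16800) + (0)
Last nonzero remainder: -4200s + 16800. Dividing through by -4200 gives the monic gcd s - 4.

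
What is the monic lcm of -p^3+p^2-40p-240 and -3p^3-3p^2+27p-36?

p^5-4p^4+46p^3+117p^2-600p+720

Apply the Euclidean algorithm:
  -p^3+p^2-40p-240 = (1/3)(-3p^3-3p^2+27p-36) + (2p^2-49p-228)
  -3p^3-3p^2+27p-36 = (-(3/2)p-153/4)(2p^2-49p-228) + (-(8757/4)p-8757)
  2p^2-49p-228 = (-(8/8757)p+76/2919)(-(8757/4)p-8757) + (0)
Last nonzero remainder: -(8757/4)p-8757. Dividing through by -8757/4 gives the monic gcd p+4.
Then lcm(f, g) = f·g / gcd(f, g); expanding and making the result monic gives the answer.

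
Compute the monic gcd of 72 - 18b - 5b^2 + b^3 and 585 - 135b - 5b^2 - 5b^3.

-3 + b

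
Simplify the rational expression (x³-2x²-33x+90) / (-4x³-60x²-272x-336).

(-x²+8x-15)/(4x²+36x+56)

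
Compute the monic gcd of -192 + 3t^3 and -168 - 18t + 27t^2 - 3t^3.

By polynomial division,
  3t^3 - 192 = (-1)(-3t^3 + 27t^2 - 18t - 168) + (27t^2 - 18t - 360)
  -3t^3 + 27t^2 - 18t - 168 = (-(1/9)t + 25/27)(27t^2 - 18t - 360) + (-(124/3)t + 496/3)
  27t^2 - 18t - 360 = (-(81/124)t - 135/62)(-(124/3)t + 496/3) + (0)
Last nonzero remainder: -(124/3)t + 496/3. Dividing through by -124/3 gives the monic gcd t - 4.

-4 + t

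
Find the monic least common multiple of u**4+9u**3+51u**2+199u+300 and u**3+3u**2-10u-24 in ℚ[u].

By polynomial division,
  u**4+9u**3+51u**2+199u+300 = (u+6)(u**3+3u**2-10u-24) + (43u**2+283u+444)
  u**3+3u**2-10u-24 = ((1/43)u-154/1849)(43u**2+283u+444) + ((6000/1849)u+24000/1849)
  43u**2+283u+444 = ((79507/6000)u+68413/2000)((6000/1849)u+24000/1849) + (0)
Last nonzero remainder: (6000/1849)u+24000/1849. Dividing through by 6000/1849 gives the monic gcd u+4.
Then lcm(f, g) = f·g / gcd(f, g); expanding and making the result monic gives the answer.

u**6+8u**5+36u**4+94u**3-205u**2-1494u-1800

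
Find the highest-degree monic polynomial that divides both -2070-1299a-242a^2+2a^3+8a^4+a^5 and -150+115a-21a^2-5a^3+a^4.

Euclidean algorithm in ℚ[a]:
  a^5+8a^4+2a^3-242a^2-1299a-2070 = (a+13)(a^4-5a^3-21a^2+115a-150) + (88a^3-84a^2-2644a-120)
  a^4-5a^3-21a^2+115a-150 = ((1/88)a-89/1936)(88a^3-84a^2-2644a-120) + ((2509/484)a^2-(2509/484)a-37635/242)
  88a^3-84a^2-2644a-120 = ((42592/2509)a+1936/2509)((2509/484)a^2-(2509/484)a-37635/242) + (0)
Last nonzero remainder: (2509/484)a^2-(2509/484)a-37635/242. Dividing through by 2509/484 gives the monic gcd a^2-a-30.

-30-a+a^2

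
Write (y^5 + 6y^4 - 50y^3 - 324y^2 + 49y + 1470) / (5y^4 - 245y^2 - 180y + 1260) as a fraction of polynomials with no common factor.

(y^2 + 12y + 35)/(5y + 30)

Apply the Euclidean algorithm:
  y^5 + 6y^4 - 50y^3 - 324y^2 + 49y + 1470 = ((1/5)y + 6/5)(5y^4 - 245y^2 - 180y + 1260) + (-y^3 + 6y^2 + 13y - 42)
  5y^4 - 245y^2 - 180y + 1260 = (-5y - 30)(-y^3 + 6y^2 + 13y - 42) + (0)
Last nonzero remainder: -y^3 + 6y^2 + 13y - 42. Dividing through by -1 gives the monic gcd y^3 - 6y^2 - 13y + 42.
Cancel y^3 - 6y^2 - 13y + 42 from numerator and denominator to get the reduced form.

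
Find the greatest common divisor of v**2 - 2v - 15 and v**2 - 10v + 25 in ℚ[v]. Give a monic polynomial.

Euclidean algorithm in ℚ[v]:
  v**2 - 2v - 15 = (v**2 - 10v + 25) + (8v - 40)
  v**2 - 10v + 25 = ((1/8)v - 5/8)(8v - 40) + (0)
Last nonzero remainder: 8v - 40. Dividing through by 8 gives the monic gcd v - 5.

v - 5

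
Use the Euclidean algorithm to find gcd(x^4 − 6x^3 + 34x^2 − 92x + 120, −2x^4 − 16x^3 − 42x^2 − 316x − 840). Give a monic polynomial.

x^2 − 2x + 20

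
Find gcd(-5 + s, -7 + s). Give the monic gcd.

1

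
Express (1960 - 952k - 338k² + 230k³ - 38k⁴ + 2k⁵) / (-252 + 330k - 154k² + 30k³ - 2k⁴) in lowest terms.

(-70 - 11k + 10k² - k³)/(9 - 6k + k²)

Euclidean algorithm in ℚ[k]:
  2k⁵ - 38k⁴ + 230k³ - 338k² - 952k + 1960 = (-k + 4)(-2k⁴ + 30k³ - 154k² + 330k - 252) + (-44k³ + 608k² - 2524k + 2968)
  -2k⁴ + 30k³ - 154k² + 330k - 252 = ((1/22)k - 13/242)(-44k³ + 608k² - 2524k + 2968) + (-(800/121)k² + (7200/121)k - 11200/121)
  -44k³ + 608k² - 2524k + 2968 = ((1331/200)k - 6413/200)(-(800/121)k² + (7200/121)k - 11200/121) + (0)
Last nonzero remainder: -(800/121)k² + (7200/121)k - 11200/121. Dividing through by -800/121 gives the monic gcd k² - 9k + 14.
Cancel k² - 9k + 14 from numerator and denominator to get the reduced form.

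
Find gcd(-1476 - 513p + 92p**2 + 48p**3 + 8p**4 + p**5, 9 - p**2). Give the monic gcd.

-9 + p**2

Euclidean algorithm in ℚ[p]:
  p**5 + 8p**4 + 48p**3 + 92p**2 - 513p - 1476 = (-p**3 - 8p**2 - 57p - 164)(-p**2 + 9) + (0)
Last nonzero remainder: -p**2 + 9. Dividing through by -1 gives the monic gcd p**2 - 9.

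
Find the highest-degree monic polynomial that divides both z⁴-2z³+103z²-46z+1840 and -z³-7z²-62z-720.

z²-2z+80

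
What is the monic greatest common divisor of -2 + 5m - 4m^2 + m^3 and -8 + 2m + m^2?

-2 + m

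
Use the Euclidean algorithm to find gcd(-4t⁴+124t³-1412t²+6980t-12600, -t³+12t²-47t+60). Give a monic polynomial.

Apply the Euclidean algorithm:
  -4t⁴+124t³-1412t²+6980t-12600 = (4t-76)(-t³+12t²-47t+60) + (-312t²+3168t-8040)
  -t³+12t²-47t+60 = ((1/312)t-1/169)(-312t²+3168t-8040) + (-(420/169)t+2100/169)
  -312t²+3168t-8040 = ((4394/35)t-22646/35)(-(420/169)t+2100/169) + (0)
Last nonzero remainder: -(420/169)t+2100/169. Dividing through by -420/169 gives the monic gcd t-5.

t-5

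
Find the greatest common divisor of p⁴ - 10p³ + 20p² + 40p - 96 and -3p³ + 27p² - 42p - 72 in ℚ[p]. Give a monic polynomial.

p² - 10p + 24

By polynomial division,
  p⁴ - 10p³ + 20p² + 40p - 96 = (-(1/3)p + 1/3)(-3p³ + 27p² - 42p - 72) + (-3p² + 30p - 72)
  -3p³ + 27p² - 42p - 72 = (p + 1)(-3p² + 30p - 72) + (0)
Last nonzero remainder: -3p² + 30p - 72. Dividing through by -3 gives the monic gcd p² - 10p + 24.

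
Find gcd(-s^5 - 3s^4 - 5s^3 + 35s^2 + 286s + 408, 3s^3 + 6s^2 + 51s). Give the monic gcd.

s^2 + 2s + 17

By polynomial division,
  -s^5 - 3s^4 - 5s^3 + 35s^2 + 286s + 408 = (-(1/3)s^2 - (1/3)s + 14/3)(3s^3 + 6s^2 + 51s) + (24s^2 + 48s + 408)
  3s^3 + 6s^2 + 51s = ((1/8)s)(24s^2 + 48s + 408) + (0)
Last nonzero remainder: 24s^2 + 48s + 408. Dividing through by 24 gives the monic gcd s^2 + 2s + 17.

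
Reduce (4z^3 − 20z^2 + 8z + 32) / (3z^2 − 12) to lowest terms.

Apply the Euclidean algorithm:
  4z^3 − 20z^2 + 8z + 32 = ((4/3)z − 20/3)(3z^2 − 12) + (24z − 48)
  3z^2 − 12 = ((1/8)z + 1/4)(24z − 48) + (0)
Last nonzero remainder: 24z − 48. Dividing through by 24 gives the monic gcd z − 2.
Cancel z − 2 from numerator and denominator to get the reduced form.

(4z^2 − 12z − 16)/(3z + 6)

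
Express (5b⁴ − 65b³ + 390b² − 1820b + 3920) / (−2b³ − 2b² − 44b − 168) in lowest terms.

(−5b² + 55b − 140)/(2b + 6)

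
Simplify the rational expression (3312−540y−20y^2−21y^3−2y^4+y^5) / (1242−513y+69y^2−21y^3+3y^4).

(−24+2y+y^2)/(−9+3y)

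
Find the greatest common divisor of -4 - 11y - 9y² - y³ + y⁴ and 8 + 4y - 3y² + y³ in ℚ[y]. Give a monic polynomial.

1 + y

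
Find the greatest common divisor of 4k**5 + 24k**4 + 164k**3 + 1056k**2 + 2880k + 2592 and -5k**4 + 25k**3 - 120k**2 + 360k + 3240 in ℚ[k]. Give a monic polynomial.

k**3 + k**2 + 30k + 108

Apply the Euclidean algorithm:
  4k**5 + 24k**4 + 164k**3 + 1056k**2 + 2880k + 2592 = (-(4/5)k - 44/5)(-5k**4 + 25k**3 - 120k**2 + 360k + 3240) + (288k**3 + 288k**2 + 8640k + 31104)
  -5k**4 + 25k**3 - 120k**2 + 360k + 3240 = (-(5/288)k + 5/48)(288k**3 + 288k**2 + 8640k + 31104) + (0)
Last nonzero remainder: 288k**3 + 288k**2 + 8640k + 31104. Dividing through by 288 gives the monic gcd k**3 + k**2 + 30k + 108.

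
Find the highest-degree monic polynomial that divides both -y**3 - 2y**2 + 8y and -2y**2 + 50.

1

Apply the Euclidean algorithm:
  -y**3 - 2y**2 + 8y = ((1/2)y + 1)(-2y**2 + 50) + (-17y - 50)
  -2y**2 + 50 = ((2/17)y - 100/289)(-17y - 50) + (9450/289)
  -17y - 50 = (-(4913/9450)y - 289/189)(9450/289) + (0)
The last nonzero remainder is the constant 9450/289, so the polynomials are coprime and gcd = 1.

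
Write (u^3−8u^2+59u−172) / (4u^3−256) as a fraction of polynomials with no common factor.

(u^2−4u+43)/(4u^2+16u+64)

Euclidean algorithm in ℚ[u]:
  u^3−8u^2+59u−172 = (1/4)(4u^3−256) + (−8u^2+59u−108)
  4u^3−256 = (−(1/2)u−59/16)(−8u^2+59u−108) + ((2617/16)u−2617/4)
  −8u^2+59u−108 = (−(128/2617)u+432/2617)((2617/16)u−2617/4) + (0)
Last nonzero remainder: (2617/16)u−2617/4. Dividing through by 2617/16 gives the monic gcd u−4.
Cancel u−4 from numerator and denominator to get the reduced form.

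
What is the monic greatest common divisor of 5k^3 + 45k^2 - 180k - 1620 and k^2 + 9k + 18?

Euclidean algorithm in ℚ[k]:
  5k^3 + 45k^2 - 180k - 1620 = (5k)(k^2 + 9k + 18) + (-270k - 1620)
  k^2 + 9k + 18 = (-(1/270)k - 1/90)(-270k - 1620) + (0)
Last nonzero remainder: -270k - 1620. Dividing through by -270 gives the monic gcd k + 6.

k + 6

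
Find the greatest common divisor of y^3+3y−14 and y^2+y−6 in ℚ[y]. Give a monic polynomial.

y−2

Repeated division with remainder:
  y^3+3y−14 = (y−1)(y^2+y−6) + (10y−20)
  y^2+y−6 = ((1/10)y+3/10)(10y−20) + (0)
Last nonzero remainder: 10y−20. Dividing through by 10 gives the monic gcd y−2.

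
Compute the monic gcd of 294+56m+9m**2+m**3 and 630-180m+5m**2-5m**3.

Repeated division with remainder:
  m**3+9m**2+56m+294 = (-1/5)(-5m**3+5m**2-180m+630) + (10m**2+20m+420)
  -5m**3+5m**2-180m+630 = (-(1/2)m+3/2)(10m**2+20m+420) + (0)
Last nonzero remainder: 10m**2+20m+420. Dividing through by 10 gives the monic gcd m**2+2m+42.

42+2m+m**2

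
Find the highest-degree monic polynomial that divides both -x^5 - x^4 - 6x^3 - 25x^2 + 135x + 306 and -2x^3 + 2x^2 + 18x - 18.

x^2 - 9

Apply the Euclidean algorithm:
  -x^5 - x^4 - 6x^3 - 25x^2 + 135x + 306 = ((1/2)x^2 + x + 17/2)(-2x^3 + 2x^2 + 18x - 18) + (-51x^2 + 459)
  -2x^3 + 2x^2 + 18x - 18 = ((2/51)x - 2/51)(-51x^2 + 459) + (0)
Last nonzero remainder: -51x^2 + 459. Dividing through by -51 gives the monic gcd x^2 - 9.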